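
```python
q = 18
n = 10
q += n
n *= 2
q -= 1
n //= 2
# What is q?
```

Trace:
`q = 18` → q = 18
`n = 10` → n = 10
`q += n` → q = 28
`n *= 2` → n = 20
`q -= 1` → q = 27
`n //= 2` → n = 10
So q = 27

Answer: 27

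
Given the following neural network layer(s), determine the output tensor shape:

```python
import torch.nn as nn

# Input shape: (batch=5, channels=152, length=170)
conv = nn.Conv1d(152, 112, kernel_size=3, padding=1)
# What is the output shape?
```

Input: (5, 152, 170) -> Output: (5, 112, 170)

Answer: (5, 112, 170)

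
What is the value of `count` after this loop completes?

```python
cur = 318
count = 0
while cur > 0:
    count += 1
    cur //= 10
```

Count digits by repeated division by 10
`count` takes the values: 0 → 1 → 2 → 3

Answer: 3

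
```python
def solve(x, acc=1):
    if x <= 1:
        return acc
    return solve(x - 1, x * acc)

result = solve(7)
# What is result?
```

Accumulator trace (n, acc): (7, 1) -> (6, 7) -> (5, 42) -> (4, 210) -> (3, 840) -> (2, 2520) -> (1, 5040) -> return 5040

Answer: 5040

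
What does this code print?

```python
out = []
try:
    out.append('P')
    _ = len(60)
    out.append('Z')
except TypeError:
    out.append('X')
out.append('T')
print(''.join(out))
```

Execution trace: 'P' (try body) → 'X' (except TypeError) → 'T' (after the try/except). Output: PXT

Answer: PXT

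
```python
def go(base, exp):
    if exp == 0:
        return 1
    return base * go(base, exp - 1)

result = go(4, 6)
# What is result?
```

go(4, 6) = 4 * 4 * 4 * 4 * 4 * 4 = 4096

Answer: 4096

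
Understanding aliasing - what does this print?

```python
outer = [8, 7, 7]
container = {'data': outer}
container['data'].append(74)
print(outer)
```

Key concept: dict holds reference to list.
Step by step:
`outer = [8, 7, 7]` → outer = [8, 7, 7]
`container = {'data': outer}` → container = {'data': [8, 7, 7]}
`container['data'].append(74)` → outer = [8, 7, 7, 74]; container = {'data': [8, 7, 7, 74]}
`print(outer)` → prints [8, 7, 7, 74]

Answer: [8, 7, 7, 74]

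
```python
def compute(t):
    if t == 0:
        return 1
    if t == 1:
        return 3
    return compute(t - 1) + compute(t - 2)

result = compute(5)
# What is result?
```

Build up from base cases: compute(0)=1, compute(1)=3, compute(2)=4, compute(3)=7, compute(4)=11, compute(5)=18

Answer: 18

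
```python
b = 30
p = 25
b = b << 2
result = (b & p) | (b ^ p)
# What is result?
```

Trace:
`b = 30` → b = 30
`p = 25` → p = 25
`b = b << 2` → b = 120
`result = (b & p) | (b ^ p)` → result = 121
So result = 121

Answer: 121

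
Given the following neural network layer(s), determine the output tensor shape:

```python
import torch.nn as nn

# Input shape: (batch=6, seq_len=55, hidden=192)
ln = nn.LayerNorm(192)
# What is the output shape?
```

Input: (6, 55, 192) -> Output: (6, 55, 192)

Answer: (6, 55, 192)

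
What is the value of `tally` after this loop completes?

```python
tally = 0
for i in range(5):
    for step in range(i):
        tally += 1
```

Triangle number: 0+1+2+...+4
`tally` takes the values: 0 → 1 → 2 → 3 → 4 → 5 → 6 → 7 → 8 → 9 → 10

Answer: 10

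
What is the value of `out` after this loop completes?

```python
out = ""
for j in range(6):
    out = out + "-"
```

Repeat '-' 6 times
`out` takes the values: "" → "-" → "--" → "---" → "----" → "-----" → "------"

Answer: "------"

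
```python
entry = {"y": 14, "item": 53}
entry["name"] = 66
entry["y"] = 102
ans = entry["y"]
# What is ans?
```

Trace:
`entry = {"y": 14, "item": 53}` → entry = {'y': 14, 'item': 53}
`entry["name"] = 66` → entry = {'y': 14, 'item': 53, 'name': 66}
`entry["y"] = 102` → entry = {'y': 102, 'item': 53, 'name': 66}
`ans = entry["y"]` → ans = 102
So ans = 102

Answer: 102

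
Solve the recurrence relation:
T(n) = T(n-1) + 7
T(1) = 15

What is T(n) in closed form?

Unrolling: T(n) = T(1) + 7·(n-1) = 15 + 7(n-1) = 7n + 8.

Answer: T(n) = 7n + 8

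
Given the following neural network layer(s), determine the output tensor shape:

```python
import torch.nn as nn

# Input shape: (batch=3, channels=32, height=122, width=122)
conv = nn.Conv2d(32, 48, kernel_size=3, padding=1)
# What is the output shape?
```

Input: (3, 32, 122, 122) -> Output: (3, 48, 122, 122)

Answer: (3, 48, 122, 122)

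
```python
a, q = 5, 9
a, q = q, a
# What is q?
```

Trace:
`a, q = 5, 9` → a = 5; q = 9
`a, q = q, a` → a = 9; q = 5
So q = 5

Answer: 5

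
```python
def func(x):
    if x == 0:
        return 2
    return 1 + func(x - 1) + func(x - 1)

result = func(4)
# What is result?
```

func(x) = 1 + 2·func(x-1), func(0)=2. Closed form: (2+1)·2^4 - 1 = 47.

Answer: 47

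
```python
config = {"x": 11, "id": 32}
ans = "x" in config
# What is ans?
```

Trace:
`config = {"x": 11, "id": 32}` → config = {'x': 11, 'id': 32}
`ans = "x" in config` → ans = True
So ans = True

Answer: True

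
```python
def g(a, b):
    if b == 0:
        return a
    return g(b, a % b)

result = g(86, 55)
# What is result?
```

g(86, 55) -> g(55, 31) -> g(31, 24) -> g(24, 7) -> g(7, 3) -> g(3, 1) -> g(1, 0) -> 1

Answer: 1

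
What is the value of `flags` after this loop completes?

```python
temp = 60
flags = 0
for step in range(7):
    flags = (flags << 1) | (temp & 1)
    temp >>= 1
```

Reverse lowest 7 bits of 60
`flags` takes the values: 0 → 1 → 3 → 7 → 15 → 30

Answer: 30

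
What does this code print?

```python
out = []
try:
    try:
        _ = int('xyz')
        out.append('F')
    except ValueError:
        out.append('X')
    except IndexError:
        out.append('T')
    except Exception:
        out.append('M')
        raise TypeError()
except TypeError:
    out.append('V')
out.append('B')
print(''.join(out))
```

Execution trace: 'X' (inner except ValueError) → 'B' (after the try/except). Output: XB

Answer: XB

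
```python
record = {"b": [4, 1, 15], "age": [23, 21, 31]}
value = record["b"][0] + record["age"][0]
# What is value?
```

Trace:
`record = {"b": [4, 1, 15], "age": [23, 21, 31]}` → record = {'b': [4, 1, 15], 'age': [23, 21, 31]}
`value = record["b"][0] + record["age"][0]` → value = 27
So value = 27

Answer: 27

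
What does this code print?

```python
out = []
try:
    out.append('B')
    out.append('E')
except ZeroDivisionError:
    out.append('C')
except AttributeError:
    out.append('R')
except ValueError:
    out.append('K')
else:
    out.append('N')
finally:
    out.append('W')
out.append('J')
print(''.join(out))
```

Execution trace: 'B' (try body) → 'E' (try body, no exception) → 'N' (else) → 'W' (finally) → 'J' (after the try/except). Output: BENWJ

Answer: BENWJ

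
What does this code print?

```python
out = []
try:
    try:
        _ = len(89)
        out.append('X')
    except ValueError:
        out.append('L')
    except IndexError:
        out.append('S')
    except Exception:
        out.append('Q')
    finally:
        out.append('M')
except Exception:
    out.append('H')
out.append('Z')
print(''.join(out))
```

Execution trace: 'Q' (inner except Exception) → 'M' (inner finally) → 'Z' (after the try/except). Output: QMZ

Answer: QMZ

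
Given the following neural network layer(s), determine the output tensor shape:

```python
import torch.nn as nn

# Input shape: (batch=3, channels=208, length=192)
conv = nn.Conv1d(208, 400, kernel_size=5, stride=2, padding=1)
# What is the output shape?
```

Input: (3, 208, 192) -> Output: (3, 400, 95)

Answer: (3, 400, 95)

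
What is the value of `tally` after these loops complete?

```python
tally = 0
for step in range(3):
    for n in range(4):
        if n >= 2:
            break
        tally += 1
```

Inner breaks at 2, outer runs 3 times
`tally` takes the values: 0 → 1 → 2 → 3 → 4 → 5 → 6

Answer: 6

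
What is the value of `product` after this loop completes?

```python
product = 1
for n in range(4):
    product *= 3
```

3^4 = 81
`product` takes the values: 1 → 3 → 9 → 27 → 81

Answer: 81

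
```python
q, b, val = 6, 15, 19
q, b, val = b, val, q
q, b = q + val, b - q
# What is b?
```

Trace:
`q, b, val = 6, 15, 19` → q = 6; b = 15; val = 19
`q, b, val = b, val, q` → q = 15; b = 19; val = 6
`q, b = q + val, b - q` → q = 21; b = 4
So b = 4

Answer: 4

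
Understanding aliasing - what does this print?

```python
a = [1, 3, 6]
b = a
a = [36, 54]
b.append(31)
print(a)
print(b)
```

Key concept: rebinding vs mutation: a is rebound to a new list, b still points at the original.
Step by step:
`a = [1, 3, 6]` → a = [1, 3, 6]
`b = a` → b = [1, 3, 6] (same object as a)
`a = [36, 54]` → a = [36, 54]
`b.append(31)` → b = [1, 3, 6, 31]
`print(a)` → prints [36, 54]
`print(b)` → prints [1, 3, 6, 31]

Answer:
[36, 54]
[1, 3, 6, 31]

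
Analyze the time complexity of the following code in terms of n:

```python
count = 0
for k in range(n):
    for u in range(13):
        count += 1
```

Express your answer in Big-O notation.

Each loop level contributes: n × 1. Multiplying the contributions gives O(n).

Answer: O(n)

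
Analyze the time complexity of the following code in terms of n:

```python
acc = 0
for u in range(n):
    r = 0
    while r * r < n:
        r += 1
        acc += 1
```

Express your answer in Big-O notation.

Each loop level contributes: n × √n. Multiplying the contributions gives O(n√n).

Answer: O(n√n)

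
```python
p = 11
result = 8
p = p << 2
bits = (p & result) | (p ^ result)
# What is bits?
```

Trace:
`p = 11` → p = 11
`result = 8` → result = 8
`p = p << 2` → p = 44
`bits = (p & result) | (p ^ result)` → bits = 44
So bits = 44

Answer: 44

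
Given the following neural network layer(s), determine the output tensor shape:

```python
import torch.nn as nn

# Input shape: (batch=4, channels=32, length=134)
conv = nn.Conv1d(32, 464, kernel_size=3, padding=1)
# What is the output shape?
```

Input: (4, 32, 134) -> Output: (4, 464, 134)

Answer: (4, 464, 134)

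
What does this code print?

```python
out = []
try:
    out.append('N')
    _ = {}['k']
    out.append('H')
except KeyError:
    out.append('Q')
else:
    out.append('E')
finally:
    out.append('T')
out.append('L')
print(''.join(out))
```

Execution trace: 'N' (try body) → 'Q' (except KeyError) → 'T' (finally) → 'L' (after the try/except). Output: NQTL

Answer: NQTL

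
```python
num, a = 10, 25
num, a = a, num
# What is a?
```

Trace:
`num, a = 10, 25` → num = 10; a = 25
`num, a = a, num` → num = 25; a = 10
So a = 10

Answer: 10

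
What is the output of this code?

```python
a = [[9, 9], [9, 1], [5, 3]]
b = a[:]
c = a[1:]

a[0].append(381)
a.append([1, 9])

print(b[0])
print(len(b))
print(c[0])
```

Key concept: slice with nested mutation.
Step by step:
`a = [[9, 9], [9, 1], [5, 3]]` → a = [[9, 9], [9, 1], [5, 3]]
`b = a[:]` → b = [[9, 9], [9, 1], [5, 3]]
`c = a[1:]` → c = [[9, 1], [5, 3]]
`a[0].append(381)` → a = [[9, 9, 381], [9, 1], [5, 3]]; b = [[9, 9, 381], [9, 1], [5, 3]]
`a.append([1, 9])` → a = [[9, 9, 381], [9, 1], [5, 3], [1, 9]]
`print(b[0])` → prints [9, 9, 381]
`print(len(b))` → prints 3
`print(c[0])` → prints [9, 1]

Answer:
[9, 9, 381]
3
[9, 1]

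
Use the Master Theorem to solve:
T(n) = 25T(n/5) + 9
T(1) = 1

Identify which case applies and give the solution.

a=25, b=5, f(n)=9. log_5(25) = 2. Since c=0 < 2, Case 1 applies: T(n) = Θ(n^log_b(a)) = O(n^2).

Answer: O(n^2) - Case 1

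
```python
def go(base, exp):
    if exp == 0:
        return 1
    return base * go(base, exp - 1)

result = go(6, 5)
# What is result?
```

go(6, 5) = 6 * 6 * 6 * 6 * 6 = 7776

Answer: 7776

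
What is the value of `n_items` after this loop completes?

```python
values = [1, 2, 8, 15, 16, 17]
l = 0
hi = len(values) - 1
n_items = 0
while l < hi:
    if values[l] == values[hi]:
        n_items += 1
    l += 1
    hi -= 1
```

Count matching pairs from ends
`n_items` takes the values: 0

Answer: 0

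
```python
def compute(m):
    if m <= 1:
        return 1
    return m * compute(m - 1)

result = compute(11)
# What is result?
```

compute(11) = 11 * 10 * 9 * 8 * 7 * 6 * 5 * 4 * 3 * 2 * 1 = 39916800

Answer: 39916800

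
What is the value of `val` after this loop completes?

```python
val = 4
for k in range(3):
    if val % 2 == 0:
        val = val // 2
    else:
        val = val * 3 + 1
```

Collatz-style transformation from 4
`val` takes the values: 4 → 2 → 1 → 4

Answer: 4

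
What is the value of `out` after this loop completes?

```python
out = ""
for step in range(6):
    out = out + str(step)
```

Concatenate digits 0 to 5
`out` takes the values: "" → "0" → "01" → "012" → "0123" → "01234" → "012345"

Answer: "012345"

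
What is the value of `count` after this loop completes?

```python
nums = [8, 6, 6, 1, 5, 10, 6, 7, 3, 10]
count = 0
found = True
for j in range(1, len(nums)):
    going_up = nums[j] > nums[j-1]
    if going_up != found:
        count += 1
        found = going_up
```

Count direction changes in [8, 6, 6, 1, 5, 10, 6, 7, 3, 10]
`count` takes the values: 0 → 1 → 2 → 3 → 4 → 5 → 6

Answer: 6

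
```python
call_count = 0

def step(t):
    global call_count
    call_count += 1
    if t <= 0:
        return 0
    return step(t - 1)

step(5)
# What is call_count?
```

Linear recursion stepping by 1: 6 calls from t=5 down to ≤0.

Answer: 6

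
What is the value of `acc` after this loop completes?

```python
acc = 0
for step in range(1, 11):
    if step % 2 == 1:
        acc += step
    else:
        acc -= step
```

Add odd, subtract even
`acc` takes the values: 0 → 1 → -1 → 2 → -2 → 3 → -3 → 4 → -4 → 5 → -5

Answer: -5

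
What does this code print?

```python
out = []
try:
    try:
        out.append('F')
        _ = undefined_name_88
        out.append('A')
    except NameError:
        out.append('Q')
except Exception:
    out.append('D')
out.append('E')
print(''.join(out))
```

Execution trace: 'F' (inner try body) → 'Q' (inner except NameError) → 'E' (after the try/except). Output: FQE

Answer: FQE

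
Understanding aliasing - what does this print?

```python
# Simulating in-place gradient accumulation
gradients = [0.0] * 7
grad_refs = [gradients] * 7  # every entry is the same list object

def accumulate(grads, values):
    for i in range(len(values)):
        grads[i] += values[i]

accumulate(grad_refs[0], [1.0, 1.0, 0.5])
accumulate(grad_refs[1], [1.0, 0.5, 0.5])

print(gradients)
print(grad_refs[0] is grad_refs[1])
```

Key concept: gradient accumulation aliasing.
Step by step:
`gradients = [0.0] * 7` → gradients = [0.0, 0.0, 0.0, 0.0, 0.0, 0.0, 0.0]
`grad_refs = [gradients] * 7` → grad_refs = [[0.0, 0.0, 0.0, 0.0, 0.0, 0.0, 0.0], [0.0, 0.0, 0.0, 0.0, 0.0, 0.0, 0.0], [0.0, 0.0, 0.0, 0.0, 0.0, 0.0, 0.0], [0.0, 0.0, 0.0, 0.0, 0.0, 0.0, 0.0], [0.0, 0.0, 0.0, 0.0, 0.0, 0.0, 0.0], [0.0, 0.0, 0.0, 0.0, 0.0, 0.0, 0.0], [0.0, 0.0, 0.0, 0.0, 0.0, 0.0, 0.0]]
`accumulate(grad_refs[0], [1.0, 1.0, 0.5])` → gradients = [1.0, 1.0, 0.5, 0.0, 0.0, 0.0, 0.0]; grad_refs = [[1.0, 1.0, 0.5, 0.0, 0.0, 0.0, 0.0], [1.0, 1.0, 0.5, 0.0, 0.0, 0.0, 0.0], [1.0, 1.0, 0.5, 0.0, 0.0, 0.0, 0.0], [1.0, 1.0, 0.5, 0.0, 0.0, 0.0, 0.0], [1.0, 1.0, 0.5, 0.0, 0.0, 0.0, 0.0], [1.0, 1.0, 0.5, 0.0, 0.0, 0.0, 0.0], [1.0, 1.0, 0.5, 0.0, 0.0, 0.0, 0.0]]
`accumulate(grad_refs[1], [1.0, 0.5, 0.5])` → gradients = [2.0, 1.5, 1.0, 0.0, 0.0, 0.0, 0.0]; grad_refs = [[2.0, 1.5, 1.0, 0.0, 0.0, 0.0, 0.0], [2.0, 1.5, 1.0, 0.0, 0.0, 0.0, 0.0], [2.0, 1.5, 1.0, 0.0, 0.0, 0.0, 0.0], [2.0, 1.5, 1.0, 0.0, 0.0, 0.0, 0.0], [2.0, 1.5, 1.0, 0.0, 0.0, 0.0, 0.0], [2.0, 1.5, 1.0, 0.0, 0.0, 0.0, 0.0], [2.0, 1.5, 1.0, 0.0, 0.0, 0.0, 0.0]]
`print(gradients)` → prints [2.0, 1.5, 1.0, 0.0, 0.0, 0.0, 0.0]
`print(grad_refs[0] is grad_refs[1])` → prints True

Answer:
[2.0, 1.5, 1.0, 0.0, 0.0, 0.0, 0.0]
True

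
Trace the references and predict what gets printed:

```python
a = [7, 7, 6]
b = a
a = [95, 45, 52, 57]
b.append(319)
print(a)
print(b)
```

Key concept: rebinding vs mutation: a is rebound to a new list, b still points at the original.
Step by step:
`a = [7, 7, 6]` → a = [7, 7, 6]
`b = a` → b = [7, 7, 6] (same object as a)
`a = [95, 45, 52, 57]` → a = [95, 45, 52, 57]
`b.append(319)` → b = [7, 7, 6, 319]
`print(a)` → prints [95, 45, 52, 57]
`print(b)` → prints [7, 7, 6, 319]

Answer:
[95, 45, 52, 57]
[7, 7, 6, 319]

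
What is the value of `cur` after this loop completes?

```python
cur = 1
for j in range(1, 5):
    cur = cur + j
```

Start at 1, add 1 through 4
`cur` takes the values: 1 → 2 → 4 → 7 → 11

Answer: 11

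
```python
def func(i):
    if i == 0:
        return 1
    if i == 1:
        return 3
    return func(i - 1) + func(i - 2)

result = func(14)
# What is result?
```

Build up from base cases: func(0)=1, func(1)=3, func(2)=4, func(3)=7, func(4)=11, func(5)=18, func(6)=29, ..., func(14)=1364

Answer: 1364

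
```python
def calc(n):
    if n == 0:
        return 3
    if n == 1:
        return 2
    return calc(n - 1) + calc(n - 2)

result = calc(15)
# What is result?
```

Build up from base cases: calc(0)=3, calc(1)=2, calc(2)=5, calc(3)=7, calc(4)=12, calc(5)=19, calc(6)=31, ..., calc(15)=2351

Answer: 2351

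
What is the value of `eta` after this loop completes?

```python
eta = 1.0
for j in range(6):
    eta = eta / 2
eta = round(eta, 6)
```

Halving LR 6 times: 1 / 2^6
`eta` takes the values: 1.0 → 0.5 → 0.25 → 0.125 → 0.0625 → 0.03125 → 0.015625

Answer: 0.015625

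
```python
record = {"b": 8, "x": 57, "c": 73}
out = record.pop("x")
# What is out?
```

Trace:
`record = {"b": 8, "x": 57, "c": 73}` → record = {'b': 8, 'x': 57, 'c': 73}
`out = record.pop("x")` → record = {'b': 8, 'c': 73}; out = 57
So out = 57

Answer: 57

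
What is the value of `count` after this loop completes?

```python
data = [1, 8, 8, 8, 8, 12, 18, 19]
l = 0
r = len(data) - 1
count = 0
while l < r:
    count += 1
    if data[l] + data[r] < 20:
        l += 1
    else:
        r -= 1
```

Steps to find pair summing to 20
`count` takes the values: 0 → 1 → 2 → 3 → 4 → 5 → 6 → 7

Answer: 7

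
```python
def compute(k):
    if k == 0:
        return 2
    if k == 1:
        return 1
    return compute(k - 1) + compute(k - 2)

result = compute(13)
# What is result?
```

Build up from base cases: compute(0)=2, compute(1)=1, compute(2)=3, compute(3)=4, compute(4)=7, compute(5)=11, compute(6)=18, ..., compute(13)=521

Answer: 521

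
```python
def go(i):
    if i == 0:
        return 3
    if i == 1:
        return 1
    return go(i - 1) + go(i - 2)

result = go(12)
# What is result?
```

Build up from base cases: go(0)=3, go(1)=1, go(2)=4, go(3)=5, go(4)=9, go(5)=14, go(6)=23, ..., go(12)=411

Answer: 411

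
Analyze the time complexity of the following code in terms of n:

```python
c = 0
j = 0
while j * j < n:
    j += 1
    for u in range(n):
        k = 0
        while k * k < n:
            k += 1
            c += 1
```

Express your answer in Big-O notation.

Each loop level contributes: √n × n × √n. Multiplying the contributions gives O(n^2).

Answer: O(n^2)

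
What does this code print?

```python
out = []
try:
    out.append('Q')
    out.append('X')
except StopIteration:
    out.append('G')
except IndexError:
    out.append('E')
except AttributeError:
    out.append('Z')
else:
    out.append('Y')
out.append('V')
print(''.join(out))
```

Execution trace: 'Q' (try body) → 'X' (try body, no exception) → 'Y' (else) → 'V' (after the try/except). Output: QXYV

Answer: QXYV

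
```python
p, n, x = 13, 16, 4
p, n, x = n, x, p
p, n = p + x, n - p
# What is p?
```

Trace:
`p, n, x = 13, 16, 4` → p = 13; n = 16; x = 4
`p, n, x = n, x, p` → p = 16; n = 4; x = 13
`p, n = p + x, n - p` → p = 29; n = -12
So p = 29

Answer: 29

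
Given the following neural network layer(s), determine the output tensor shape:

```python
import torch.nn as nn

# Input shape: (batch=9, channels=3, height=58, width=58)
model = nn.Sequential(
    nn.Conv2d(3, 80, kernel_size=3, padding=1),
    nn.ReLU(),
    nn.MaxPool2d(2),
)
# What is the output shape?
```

Input: (9, 3, 58, 58) -> after Conv2d: (9, 80, 58, 58) -> after ReLU: (9, 80, 58, 58) -> Output: (9, 80, 29, 29)

Answer: (9, 80, 29, 29)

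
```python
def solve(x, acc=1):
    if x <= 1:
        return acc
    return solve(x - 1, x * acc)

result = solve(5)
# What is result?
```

Accumulator trace (n, acc): (5, 1) -> (4, 5) -> (3, 20) -> (2, 60) -> (1, 120) -> return 120

Answer: 120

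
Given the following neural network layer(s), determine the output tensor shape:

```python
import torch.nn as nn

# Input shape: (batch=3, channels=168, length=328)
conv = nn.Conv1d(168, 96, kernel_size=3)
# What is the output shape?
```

Input: (3, 168, 328) -> Output: (3, 96, 326)

Answer: (3, 96, 326)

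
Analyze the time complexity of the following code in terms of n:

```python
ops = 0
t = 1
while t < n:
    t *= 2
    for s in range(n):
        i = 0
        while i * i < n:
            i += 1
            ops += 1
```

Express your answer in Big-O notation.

Each loop level contributes: log n × n × √n. Multiplying the contributions gives O(n√n log n).

Answer: O(n√n log n)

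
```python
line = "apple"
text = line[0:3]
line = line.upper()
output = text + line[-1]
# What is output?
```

Trace:
`line = "apple"` → line = 'apple'
`text = line[0:3]` → text = 'app'
`line = line.upper()` → line = 'APPLE'
`output = text + line[-1]` → output = 'appE'
So output = 'appE'

Answer: 'appE'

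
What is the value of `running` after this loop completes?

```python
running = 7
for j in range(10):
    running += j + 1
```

Start at 7, add 1 to 10 = 62
`running` takes the values: 7 → 8 → 10 → 13 → 17 → 22 → 28 → 35 → 43 → 52 → 62

Answer: 62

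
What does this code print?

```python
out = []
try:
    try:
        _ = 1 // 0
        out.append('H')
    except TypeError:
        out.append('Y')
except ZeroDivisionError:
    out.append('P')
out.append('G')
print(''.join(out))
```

Execution trace: 'P' (outer except ZeroDivisionError) → 'G' (after the try/except). Output: PG

Answer: PG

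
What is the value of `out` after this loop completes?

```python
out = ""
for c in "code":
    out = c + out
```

Reverse 'code'
`out` takes the values: "" → "c" → "oc" → "doc" → "edoc"

Answer: "edoc"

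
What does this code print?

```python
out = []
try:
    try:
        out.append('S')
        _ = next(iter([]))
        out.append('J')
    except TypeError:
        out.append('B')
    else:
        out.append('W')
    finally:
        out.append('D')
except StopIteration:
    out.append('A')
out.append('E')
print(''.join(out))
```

Execution trace: 'S' (try body) → 'D' (finally) → 'A' (outer except StopIteration) → 'E' (after the try/except). Output: SDAE

Answer: SDAE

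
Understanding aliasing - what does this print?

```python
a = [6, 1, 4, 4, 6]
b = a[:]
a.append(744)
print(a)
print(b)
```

Key concept: slice [:] creates copy.
Step by step:
`a = [6, 1, 4, 4, 6]` → a = [6, 1, 4, 4, 6]
`b = a[:]` → b = [6, 1, 4, 4, 6]
`a.append(744)` → a = [6, 1, 4, 4, 6, 744]
`print(a)` → prints [6, 1, 4, 4, 6, 744]
`print(b)` → prints [6, 1, 4, 4, 6]

Answer:
[6, 1, 4, 4, 6, 744]
[6, 1, 4, 4, 6]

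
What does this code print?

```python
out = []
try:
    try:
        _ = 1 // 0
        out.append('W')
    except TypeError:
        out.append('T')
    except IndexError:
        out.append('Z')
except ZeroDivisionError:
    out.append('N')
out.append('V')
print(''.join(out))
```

Execution trace: 'N' (outer except ZeroDivisionError) → 'V' (after the try/except). Output: NV

Answer: NV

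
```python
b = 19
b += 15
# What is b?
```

Trace:
`b = 19` → b = 19
`b += 15` → b = 34
So b = 34

Answer: 34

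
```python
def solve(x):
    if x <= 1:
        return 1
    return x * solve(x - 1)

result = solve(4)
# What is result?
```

solve(4) = 4 * 3 * 2 * 1 = 24

Answer: 24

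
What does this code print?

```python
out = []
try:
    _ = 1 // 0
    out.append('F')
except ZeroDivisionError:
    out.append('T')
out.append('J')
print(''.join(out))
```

Execution trace: 'T' (except ZeroDivisionError) → 'J' (after the try/except). Output: TJ

Answer: TJ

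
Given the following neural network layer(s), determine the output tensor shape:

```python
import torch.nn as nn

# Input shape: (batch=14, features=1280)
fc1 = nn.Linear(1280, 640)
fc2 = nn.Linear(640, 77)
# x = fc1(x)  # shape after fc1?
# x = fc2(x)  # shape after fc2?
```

Input: (14, 1280) -> after fc1: (14, 640) -> Output: (14, 77)

Answer: (14, 77)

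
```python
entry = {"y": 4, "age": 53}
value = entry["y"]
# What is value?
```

Trace:
`entry = {"y": 4, "age": 53}` → entry = {'y': 4, 'age': 53}
`value = entry["y"]` → value = 4
So value = 4

Answer: 4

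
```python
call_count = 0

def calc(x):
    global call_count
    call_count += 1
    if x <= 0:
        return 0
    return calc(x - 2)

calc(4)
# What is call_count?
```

Linear recursion stepping by 2: 3 calls from x=4 down to ≤0.

Answer: 3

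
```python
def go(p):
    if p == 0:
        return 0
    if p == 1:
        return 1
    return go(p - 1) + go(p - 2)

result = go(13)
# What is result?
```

Build up from base cases: go(0)=0, go(1)=1, go(2)=1, go(3)=2, go(4)=3, go(5)=5, go(6)=8, ..., go(13)=233

Answer: 233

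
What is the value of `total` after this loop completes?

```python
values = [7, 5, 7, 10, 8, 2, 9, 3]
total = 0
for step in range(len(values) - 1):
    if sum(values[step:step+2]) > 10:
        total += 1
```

Count windows with sum > 10
`total` takes the values: 0 → 1 → 2 → 3 → 4 → 5 → 6

Answer: 6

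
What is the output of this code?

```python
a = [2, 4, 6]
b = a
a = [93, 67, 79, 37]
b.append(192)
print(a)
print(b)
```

Key concept: rebinding vs mutation: a is rebound to a new list, b still points at the original.
Step by step:
`a = [2, 4, 6]` → a = [2, 4, 6]
`b = a` → b = [2, 4, 6] (same object as a)
`a = [93, 67, 79, 37]` → a = [93, 67, 79, 37]
`b.append(192)` → b = [2, 4, 6, 192]
`print(a)` → prints [93, 67, 79, 37]
`print(b)` → prints [2, 4, 6, 192]

Answer:
[93, 67, 79, 37]
[2, 4, 6, 192]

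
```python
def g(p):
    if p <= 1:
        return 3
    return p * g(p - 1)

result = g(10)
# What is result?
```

g(10) = 10 * 9 * 8 * 7 * 6 * 5 * 4 * 3 * 2 * 3 = 10886400

Answer: 10886400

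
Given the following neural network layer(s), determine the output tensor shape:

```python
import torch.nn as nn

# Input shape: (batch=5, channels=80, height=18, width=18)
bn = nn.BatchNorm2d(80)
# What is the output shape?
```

Input: (5, 80, 18, 18) -> Output: (5, 80, 18, 18)

Answer: (5, 80, 18, 18)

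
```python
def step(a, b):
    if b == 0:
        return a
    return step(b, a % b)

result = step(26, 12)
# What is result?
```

step(26, 12) -> step(12, 2) -> step(2, 0) -> 2

Answer: 2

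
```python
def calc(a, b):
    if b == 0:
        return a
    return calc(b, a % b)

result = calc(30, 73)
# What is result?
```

calc(30, 73) -> calc(73, 30) -> calc(30, 13) -> calc(13, 4) -> calc(4, 1) -> calc(1, 0) -> 1

Answer: 1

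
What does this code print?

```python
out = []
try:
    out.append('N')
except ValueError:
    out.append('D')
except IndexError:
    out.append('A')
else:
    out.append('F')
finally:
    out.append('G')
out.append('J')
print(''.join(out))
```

Execution trace: 'N' (try body, no exception) → 'F' (else) → 'G' (finally) → 'J' (after the try/except). Output: NFGJ

Answer: NFGJ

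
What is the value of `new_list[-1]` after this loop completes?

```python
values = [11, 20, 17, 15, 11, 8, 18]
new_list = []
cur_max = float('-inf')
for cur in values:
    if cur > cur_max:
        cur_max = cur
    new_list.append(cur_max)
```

Running max ends at 20
`new_list` takes the values: [] → [11] → [11, 20] → [11, 20, 20] → [11, 20, 20, 20] → [11, 20, 20, 20, 20] → [11, 20, 20, 20, 20, 20] → [11, 20, 20, 20, 20, 20, 20]
So `new_list[-1]` = 20

Answer: 20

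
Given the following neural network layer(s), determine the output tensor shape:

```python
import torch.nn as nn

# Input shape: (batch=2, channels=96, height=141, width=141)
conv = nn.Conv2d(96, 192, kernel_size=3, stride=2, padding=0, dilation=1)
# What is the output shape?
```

Input: (2, 96, 141, 141) -> Output: (2, 192, 70, 70)

Answer: (2, 192, 70, 70)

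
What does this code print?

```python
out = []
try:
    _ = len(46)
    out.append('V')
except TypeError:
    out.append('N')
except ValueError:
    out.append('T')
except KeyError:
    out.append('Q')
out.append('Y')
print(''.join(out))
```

Execution trace: 'N' (except TypeError) → 'Y' (after the try/except). Output: NY

Answer: NY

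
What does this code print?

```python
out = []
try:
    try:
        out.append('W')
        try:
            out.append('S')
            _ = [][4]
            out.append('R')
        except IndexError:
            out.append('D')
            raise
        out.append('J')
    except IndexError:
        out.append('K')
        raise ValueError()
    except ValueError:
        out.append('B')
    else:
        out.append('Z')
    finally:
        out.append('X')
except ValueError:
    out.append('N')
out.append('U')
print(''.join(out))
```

Execution trace: 'W' (try body) → 'S' (inner try body) → 'D' (inner except IndexError) → 'K' (except IndexError) → 'X' (finally) → 'N' (outer except ValueError) → 'U' (after the try/except). Output: WSDKXNU

Answer: WSDKXNU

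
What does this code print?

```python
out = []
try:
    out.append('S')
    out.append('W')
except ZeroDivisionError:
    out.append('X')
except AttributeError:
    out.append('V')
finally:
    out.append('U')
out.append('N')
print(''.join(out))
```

Execution trace: 'S' (try body) → 'W' (try body, no exception) → 'U' (finally) → 'N' (after the try/except). Output: SWUN

Answer: SWUN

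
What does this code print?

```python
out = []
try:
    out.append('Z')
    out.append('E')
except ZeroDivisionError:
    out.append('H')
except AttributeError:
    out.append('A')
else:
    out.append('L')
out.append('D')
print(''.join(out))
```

Execution trace: 'Z' (try body) → 'E' (try body, no exception) → 'L' (else) → 'D' (after the try/except). Output: ZELD

Answer: ZELD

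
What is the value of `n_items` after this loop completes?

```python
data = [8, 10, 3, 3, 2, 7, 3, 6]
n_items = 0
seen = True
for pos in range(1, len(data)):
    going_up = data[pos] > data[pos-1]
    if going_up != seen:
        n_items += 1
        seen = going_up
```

Count direction changes in [8, 10, 3, 3, 2, 7, 3, 6]
`n_items` takes the values: 0 → 1 → 2 → 3 → 4

Answer: 4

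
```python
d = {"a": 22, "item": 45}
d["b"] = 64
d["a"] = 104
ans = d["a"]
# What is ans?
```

Trace:
`d = {"a": 22, "item": 45}` → d = {'a': 22, 'item': 45}
`d["b"] = 64` → d = {'a': 22, 'item': 45, 'b': 64}
`d["a"] = 104` → d = {'a': 104, 'item': 45, 'b': 64}
`ans = d["a"]` → ans = 104
So ans = 104

Answer: 104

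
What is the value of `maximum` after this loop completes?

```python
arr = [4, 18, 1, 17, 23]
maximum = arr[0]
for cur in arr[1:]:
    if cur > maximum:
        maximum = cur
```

Maximum of [4, 18, 1, 17, 23]
`maximum` takes the values: 4 → 18 → 23

Answer: 23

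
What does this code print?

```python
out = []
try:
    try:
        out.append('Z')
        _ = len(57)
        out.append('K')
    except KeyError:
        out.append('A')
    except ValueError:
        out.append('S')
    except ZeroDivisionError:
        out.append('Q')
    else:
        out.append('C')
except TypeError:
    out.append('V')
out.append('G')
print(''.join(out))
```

Execution trace: 'Z' (try body) → 'V' (outer except TypeError) → 'G' (after the try/except). Output: ZVG

Answer: ZVG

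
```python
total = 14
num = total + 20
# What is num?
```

Trace:
`total = 14` → total = 14
`num = total + 20` → num = 34
So num = 34

Answer: 34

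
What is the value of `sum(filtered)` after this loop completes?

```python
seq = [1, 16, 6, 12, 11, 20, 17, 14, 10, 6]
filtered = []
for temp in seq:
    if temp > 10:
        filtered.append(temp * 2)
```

Sum of doubled values > 10
`filtered` takes the values: [] → [32] → [32, 24] → [32, 24, 22] → [32, 24, 22, 40] → [32, 24, 22, 40, 34] → [32, 24, 22, 40, 34, 28]
So `sum(filtered)` = 180

Answer: 180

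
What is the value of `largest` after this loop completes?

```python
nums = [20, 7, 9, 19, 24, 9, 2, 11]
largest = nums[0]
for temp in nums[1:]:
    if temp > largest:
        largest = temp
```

Maximum of [20, 7, 9, 19, 24, 9, 2, 11]
`largest` takes the values: 20 → 24

Answer: 24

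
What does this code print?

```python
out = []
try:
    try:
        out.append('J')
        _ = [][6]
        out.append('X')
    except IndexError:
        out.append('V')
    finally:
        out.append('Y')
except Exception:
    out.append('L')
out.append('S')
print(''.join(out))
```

Execution trace: 'J' (inner try body) → 'V' (inner except IndexError) → 'Y' (inner finally) → 'S' (after the try/except). Output: JVYS

Answer: JVYS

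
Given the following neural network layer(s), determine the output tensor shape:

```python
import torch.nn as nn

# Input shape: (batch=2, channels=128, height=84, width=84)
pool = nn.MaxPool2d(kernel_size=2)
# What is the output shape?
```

Input: (2, 128, 84, 84) -> Output: (2, 128, 42, 42)

Answer: (2, 128, 42, 42)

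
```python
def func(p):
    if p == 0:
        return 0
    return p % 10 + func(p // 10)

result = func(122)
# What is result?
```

Sum of digits of 122: 2 + 2 + 1 = 5

Answer: 5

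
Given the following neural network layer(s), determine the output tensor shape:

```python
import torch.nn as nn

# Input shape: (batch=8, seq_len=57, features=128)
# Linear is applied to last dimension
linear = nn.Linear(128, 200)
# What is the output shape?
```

Input: (8, 57, 128) -> Output: (8, 57, 200)

Answer: (8, 57, 200)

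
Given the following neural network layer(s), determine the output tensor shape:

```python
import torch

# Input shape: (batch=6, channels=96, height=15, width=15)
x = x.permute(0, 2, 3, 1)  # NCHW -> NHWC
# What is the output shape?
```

Input: (6, 96, 15, 15) -> Output: (6, 15, 15, 96)

Answer: (6, 15, 15, 96)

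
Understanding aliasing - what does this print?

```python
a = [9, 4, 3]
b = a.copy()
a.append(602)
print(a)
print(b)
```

Key concept: list.copy() creates independent copy.
Step by step:
`a = [9, 4, 3]` → a = [9, 4, 3]
`b = a.copy()` → b = [9, 4, 3]
`a.append(602)` → a = [9, 4, 3, 602]
`print(a)` → prints [9, 4, 3, 602]
`print(b)` → prints [9, 4, 3]

Answer:
[9, 4, 3, 602]
[9, 4, 3]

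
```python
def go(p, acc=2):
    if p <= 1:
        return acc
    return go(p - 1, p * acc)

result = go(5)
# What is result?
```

Accumulator trace (n, acc): (5, 2) -> (4, 10) -> (3, 40) -> (2, 120) -> (1, 240) -> return 240

Answer: 240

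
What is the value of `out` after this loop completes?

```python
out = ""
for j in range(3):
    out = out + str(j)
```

Concatenate digits 0 to 2
`out` takes the values: "" → "0" → "01" → "012"

Answer: "012"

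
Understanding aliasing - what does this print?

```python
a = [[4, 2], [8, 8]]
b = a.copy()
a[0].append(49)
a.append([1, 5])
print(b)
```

Key concept: shallow copy with nested lists.
Step by step:
`a = [[4, 2], [8, 8]]` → a = [[4, 2], [8, 8]]
`b = a.copy()` → b = [[4, 2], [8, 8]]
`a[0].append(49)` → a = [[4, 2, 49], [8, 8]]; b = [[4, 2, 49], [8, 8]]
`a.append([1, 5])` → a = [[4, 2, 49], [8, 8], [1, 5]]
`print(b)` → prints [[4, 2, 49], [8, 8]]

Answer: [[4, 2, 49], [8, 8]]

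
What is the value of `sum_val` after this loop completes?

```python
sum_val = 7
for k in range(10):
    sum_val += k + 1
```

Start at 7, add 1 to 10 = 62
`sum_val` takes the values: 7 → 8 → 10 → 13 → 17 → 22 → 28 → 35 → 43 → 52 → 62

Answer: 62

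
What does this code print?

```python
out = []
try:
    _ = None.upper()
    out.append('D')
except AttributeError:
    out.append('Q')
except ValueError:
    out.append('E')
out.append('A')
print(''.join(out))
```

Execution trace: 'Q' (except AttributeError) → 'A' (after the try/except). Output: QA

Answer: QA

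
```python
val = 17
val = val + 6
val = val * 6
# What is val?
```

Trace:
`val = 17` → val = 17
`val = val + 6` → val = 23
`val = val * 6` → val = 138
So val = 138

Answer: 138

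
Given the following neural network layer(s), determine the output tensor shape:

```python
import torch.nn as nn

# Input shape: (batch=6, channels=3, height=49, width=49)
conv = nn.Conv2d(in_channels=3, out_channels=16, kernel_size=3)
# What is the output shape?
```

Input: (6, 3, 49, 49) -> Output: (6, 16, 47, 47)

Answer: (6, 16, 47, 47)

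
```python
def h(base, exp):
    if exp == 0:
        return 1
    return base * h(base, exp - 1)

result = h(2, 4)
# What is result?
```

h(2, 4) = 2 * 2 * 2 * 2 = 16

Answer: 16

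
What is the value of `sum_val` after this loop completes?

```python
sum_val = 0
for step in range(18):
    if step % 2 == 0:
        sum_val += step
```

Sum of even numbers 0 to 17
`sum_val` takes the values: 0 → 2 → 6 → 12 → 20 → 30 → 42 → 56 → 72

Answer: 72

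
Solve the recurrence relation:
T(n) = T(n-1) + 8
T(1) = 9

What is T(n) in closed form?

Unrolling: T(n) = T(1) + 8·(n-1) = 9 + 8(n-1) = 8n + 1.

Answer: T(n) = 8n + 1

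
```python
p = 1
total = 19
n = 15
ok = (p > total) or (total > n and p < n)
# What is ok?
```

Trace:
`p = 1` → p = 1
`total = 19` → total = 19
`n = 15` → n = 15
`ok = (p > total) or (total > n and p < n)` → ok = True
So ok = True

Answer: True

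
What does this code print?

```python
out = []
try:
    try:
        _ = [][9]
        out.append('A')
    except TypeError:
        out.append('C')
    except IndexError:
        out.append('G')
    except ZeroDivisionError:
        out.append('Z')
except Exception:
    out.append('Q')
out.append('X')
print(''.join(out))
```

Execution trace: 'G' (inner except IndexError) → 'X' (after the try/except). Output: GX

Answer: GX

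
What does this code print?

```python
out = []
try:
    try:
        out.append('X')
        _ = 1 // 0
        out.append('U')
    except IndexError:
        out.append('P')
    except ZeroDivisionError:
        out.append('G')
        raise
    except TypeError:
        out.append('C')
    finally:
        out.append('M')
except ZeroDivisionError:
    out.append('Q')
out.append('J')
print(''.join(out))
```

Execution trace: 'X' (try body) → 'G' (except ZeroDivisionError) → 'M' (finally) → 'Q' (outer except ZeroDivisionError) → 'J' (after the try/except). Output: XGMQJ

Answer: XGMQJ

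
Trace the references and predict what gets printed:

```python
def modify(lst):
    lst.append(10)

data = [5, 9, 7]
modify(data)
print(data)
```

Key concept: function modifies passed list.
Step by step:
`data = [5, 9, 7]` → data = [5, 9, 7]
`modify(data)` → data = [5, 9, 7, 10]
`print(data)` → prints [5, 9, 7, 10]

Answer: [5, 9, 7, 10]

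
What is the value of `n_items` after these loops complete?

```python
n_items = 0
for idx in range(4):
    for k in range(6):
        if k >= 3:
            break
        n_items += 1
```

Inner breaks at 3, outer runs 4 times
`n_items` takes the values: 0 → 1 → 2 → 3 → 4 → 5 → 6 → 7 → 8 → 9 → 10 → 11 → 12

Answer: 12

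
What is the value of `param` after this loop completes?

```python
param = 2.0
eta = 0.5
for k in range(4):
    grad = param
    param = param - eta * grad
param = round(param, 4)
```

Gradient descent: w = 2.0 * (1 - 0.5)^4
`param` takes the values: 2.0 → 1.0 → 0.5 → 0.25 → 0.125

Answer: 0.125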